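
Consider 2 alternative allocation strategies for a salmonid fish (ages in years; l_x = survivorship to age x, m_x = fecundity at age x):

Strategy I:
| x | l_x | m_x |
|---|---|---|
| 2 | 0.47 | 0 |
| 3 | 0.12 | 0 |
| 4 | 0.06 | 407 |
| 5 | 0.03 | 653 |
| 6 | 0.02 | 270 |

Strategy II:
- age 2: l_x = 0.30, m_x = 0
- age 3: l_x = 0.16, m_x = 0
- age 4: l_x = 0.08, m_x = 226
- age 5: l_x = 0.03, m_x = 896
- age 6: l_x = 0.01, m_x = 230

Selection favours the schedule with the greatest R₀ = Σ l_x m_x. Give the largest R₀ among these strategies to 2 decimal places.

Strategy I: R₀ = 0.47×0 + 0.12×0 + 0.06×407 + 0.03×653 + 0.02×270 = 49.4100
Strategy II: R₀ = 0.30×0 + 0.16×0 + 0.08×226 + 0.03×896 + 0.01×230 = 47.2600
Highest R₀: strategy I with 49.4100.

49.41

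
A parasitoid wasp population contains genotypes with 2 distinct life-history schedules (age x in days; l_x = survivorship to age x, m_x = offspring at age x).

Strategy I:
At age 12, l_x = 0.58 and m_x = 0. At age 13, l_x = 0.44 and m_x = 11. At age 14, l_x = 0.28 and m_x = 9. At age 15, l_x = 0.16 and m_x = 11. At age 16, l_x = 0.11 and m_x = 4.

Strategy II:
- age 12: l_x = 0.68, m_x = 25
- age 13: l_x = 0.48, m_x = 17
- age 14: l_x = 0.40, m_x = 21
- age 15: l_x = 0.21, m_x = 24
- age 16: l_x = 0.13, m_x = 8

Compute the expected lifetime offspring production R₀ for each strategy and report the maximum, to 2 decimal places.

Strategy I: R₀ = 0.58×0 + 0.44×11 + 0.28×9 + 0.16×11 + 0.11×4 = 9.5600
Strategy II: R₀ = 0.68×25 + 0.48×17 + 0.40×21 + 0.21×24 + 0.13×8 = 39.6400
Highest R₀: strategy II with 39.6400.

39.64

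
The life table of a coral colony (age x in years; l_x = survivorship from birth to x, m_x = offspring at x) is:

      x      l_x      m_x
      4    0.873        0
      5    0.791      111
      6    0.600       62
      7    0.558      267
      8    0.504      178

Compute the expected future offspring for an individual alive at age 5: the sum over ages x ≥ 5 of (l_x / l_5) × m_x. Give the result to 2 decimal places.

459.80

l_5 = 0.791. Conditional survival from age 5 to x is l_x / l_5.
  x=5: (0.791/0.791) × 111 = 111.0000
  x=6: (0.600/0.791) × 62 = 47.0291
  x=7: (0.558/0.791) × 267 = 188.3515
  x=8: (0.504/0.791) × 178 = 113.4159
Sum = 111.0000 + 47.0291 + 188.3515 + 113.4159 = 459.7965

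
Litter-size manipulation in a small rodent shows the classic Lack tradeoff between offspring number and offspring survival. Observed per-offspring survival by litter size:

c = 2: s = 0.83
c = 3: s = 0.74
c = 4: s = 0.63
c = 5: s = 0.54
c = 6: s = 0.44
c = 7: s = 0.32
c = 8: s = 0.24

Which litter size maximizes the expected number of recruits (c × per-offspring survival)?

Expected recruits = c × s(c):
  c=2: 2 × 0.83 = 1.660
  c=3: 3 × 0.74 = 2.220
  c=4: 4 × 0.63 = 2.520
  c=5: 5 × 0.54 = 2.700
  c=6: 6 × 0.44 = 2.640
  c=7: 7 × 0.32 = 2.240
  c=8: 8 × 0.24 = 1.920
Maximum at c = 5 (2.700 recruits).

5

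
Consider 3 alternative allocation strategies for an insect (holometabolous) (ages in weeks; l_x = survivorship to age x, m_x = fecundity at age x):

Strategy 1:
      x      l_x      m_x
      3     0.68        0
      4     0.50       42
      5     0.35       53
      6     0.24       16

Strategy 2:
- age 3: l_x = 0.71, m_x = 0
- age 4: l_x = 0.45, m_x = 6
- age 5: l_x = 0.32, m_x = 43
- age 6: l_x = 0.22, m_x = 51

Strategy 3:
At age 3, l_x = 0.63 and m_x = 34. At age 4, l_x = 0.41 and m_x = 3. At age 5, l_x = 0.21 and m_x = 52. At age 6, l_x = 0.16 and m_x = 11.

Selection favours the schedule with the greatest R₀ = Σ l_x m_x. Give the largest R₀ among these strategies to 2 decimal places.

Strategy 1: R₀ = 0.68×0 + 0.50×42 + 0.35×53 + 0.24×16 = 43.3900
Strategy 2: R₀ = 0.71×0 + 0.45×6 + 0.32×43 + 0.22×51 = 27.6800
Strategy 3: R₀ = 0.63×34 + 0.41×3 + 0.21×52 + 0.16×11 = 35.3300
Highest R₀: strategy 1 with 43.3900.

43.39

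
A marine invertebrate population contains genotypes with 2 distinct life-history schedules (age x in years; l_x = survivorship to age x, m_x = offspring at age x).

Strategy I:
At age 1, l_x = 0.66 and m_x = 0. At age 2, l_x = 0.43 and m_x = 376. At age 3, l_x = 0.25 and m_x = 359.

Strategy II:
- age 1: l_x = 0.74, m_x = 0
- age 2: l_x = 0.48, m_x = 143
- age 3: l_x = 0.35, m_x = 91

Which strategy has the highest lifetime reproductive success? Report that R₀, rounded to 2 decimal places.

251.43

Strategy I: R₀ = 0.66×0 + 0.43×376 + 0.25×359 = 251.4300
Strategy II: R₀ = 0.74×0 + 0.48×143 + 0.35×91 = 100.4900
Highest R₀: strategy I with 251.4300.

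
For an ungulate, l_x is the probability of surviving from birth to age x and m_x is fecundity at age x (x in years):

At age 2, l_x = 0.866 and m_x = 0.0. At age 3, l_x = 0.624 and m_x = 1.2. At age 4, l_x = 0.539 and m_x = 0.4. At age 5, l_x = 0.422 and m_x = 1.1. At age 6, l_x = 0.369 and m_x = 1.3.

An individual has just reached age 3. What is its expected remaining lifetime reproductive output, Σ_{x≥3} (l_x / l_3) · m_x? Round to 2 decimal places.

l_3 = 0.624. Conditional survival from age 3 to x is l_x / l_3.
  x=3: (0.624/0.624) × 1.2 = 1.2000
  x=4: (0.539/0.624) × 0.4 = 0.3455
  x=5: (0.422/0.624) × 1.1 = 0.7439
  x=6: (0.369/0.624) × 1.3 = 0.7688
Sum = 1.2000 + 0.3455 + 0.7439 + 0.7688 = 3.0582

3.06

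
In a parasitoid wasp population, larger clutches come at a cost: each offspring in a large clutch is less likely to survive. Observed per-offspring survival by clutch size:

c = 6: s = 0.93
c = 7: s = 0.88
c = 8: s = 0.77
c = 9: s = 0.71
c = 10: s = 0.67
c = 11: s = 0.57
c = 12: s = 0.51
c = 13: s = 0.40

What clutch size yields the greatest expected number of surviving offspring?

10

Expected surviving offspring = c × s(c):
  c=6: 6 × 0.93 = 5.580
  c=7: 7 × 0.88 = 6.160
  c=8: 8 × 0.77 = 6.160
  c=9: 9 × 0.71 = 6.390
  c=10: 10 × 0.67 = 6.700
  c=11: 11 × 0.57 = 6.270
  c=12: 12 × 0.51 = 6.120
  c=13: 13 × 0.40 = 5.200
Maximum at c = 10 (6.700 surviving offspring).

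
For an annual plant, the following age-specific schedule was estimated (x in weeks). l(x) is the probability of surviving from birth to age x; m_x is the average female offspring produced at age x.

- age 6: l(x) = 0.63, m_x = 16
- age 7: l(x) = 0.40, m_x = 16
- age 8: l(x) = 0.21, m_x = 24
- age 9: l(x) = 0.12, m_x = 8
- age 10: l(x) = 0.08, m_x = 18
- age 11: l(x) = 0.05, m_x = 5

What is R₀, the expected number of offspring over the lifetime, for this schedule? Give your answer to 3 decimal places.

24.170

R₀ = Σ l(x) m_x:
  age 6: 0.63 × 16 = 10.0800
  age 7: 0.40 × 16 = 6.4000
  age 8: 0.21 × 24 = 5.0400
  age 9: 0.12 × 8 = 0.9600
  age 10: 0.08 × 18 = 1.4400
  age 11: 0.05 × 5 = 0.2500
R₀ = 10.0800 + 6.4000 + 5.0400 + 0.9600 + 1.4400 + 0.2500 = 24.1700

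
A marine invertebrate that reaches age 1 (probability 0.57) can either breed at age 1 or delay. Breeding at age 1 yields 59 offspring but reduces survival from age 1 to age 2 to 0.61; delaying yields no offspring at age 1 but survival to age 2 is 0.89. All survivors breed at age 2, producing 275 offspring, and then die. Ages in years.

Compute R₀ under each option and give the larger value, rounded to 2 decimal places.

139.51

breed at age 1: R₀ = 0.57 × (59 + 0.61 × 275) = 0.57 × 226.7500 = 129.2475
delay to age 2: R₀ = 0.57 × (0.89 × 275) = 0.57 × 244.7500 = 139.5075
Higher: delay to age 2 (139.5075).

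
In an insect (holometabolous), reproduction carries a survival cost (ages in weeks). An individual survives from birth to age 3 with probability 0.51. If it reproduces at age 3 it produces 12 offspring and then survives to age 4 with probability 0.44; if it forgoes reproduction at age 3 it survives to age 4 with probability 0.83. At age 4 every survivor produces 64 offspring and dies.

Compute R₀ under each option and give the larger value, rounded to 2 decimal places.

breed at age 3: R₀ = 0.51 × (12 + 0.44 × 64) = 0.51 × 40.1600 = 20.4816
delay to age 4: R₀ = 0.51 × (0.83 × 64) = 0.51 × 53.1200 = 27.0912
Higher: delay to age 4 (27.0912).

27.09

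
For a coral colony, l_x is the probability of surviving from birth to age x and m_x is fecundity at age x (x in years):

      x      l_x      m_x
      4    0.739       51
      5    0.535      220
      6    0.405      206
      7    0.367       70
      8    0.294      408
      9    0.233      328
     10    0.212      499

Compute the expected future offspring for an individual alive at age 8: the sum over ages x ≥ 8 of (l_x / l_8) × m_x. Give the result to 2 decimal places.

1027.77

l_8 = 0.294. Conditional survival from age 8 to x is l_x / l_8.
  x=8: (0.294/0.294) × 408 = 408.0000
  x=9: (0.233/0.294) × 328 = 259.9456
  x=10: (0.212/0.294) × 499 = 359.8231
Sum = 408.0000 + 259.9456 + 359.8231 = 1027.7687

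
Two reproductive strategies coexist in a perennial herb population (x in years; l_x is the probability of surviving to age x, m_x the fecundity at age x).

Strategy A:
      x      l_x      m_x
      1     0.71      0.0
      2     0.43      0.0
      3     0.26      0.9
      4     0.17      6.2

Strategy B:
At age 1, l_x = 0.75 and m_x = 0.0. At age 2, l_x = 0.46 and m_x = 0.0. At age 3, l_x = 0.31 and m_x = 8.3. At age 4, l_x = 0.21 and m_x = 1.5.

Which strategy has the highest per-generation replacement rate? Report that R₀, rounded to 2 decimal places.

Strategy A: R₀ = 0.71×0.0 + 0.43×0.0 + 0.26×0.9 + 0.17×6.2 = 1.2880
Strategy B: R₀ = 0.75×0.0 + 0.46×0.0 + 0.31×8.3 + 0.21×1.5 = 2.8880
Highest R₀: strategy B with 2.8880.

2.89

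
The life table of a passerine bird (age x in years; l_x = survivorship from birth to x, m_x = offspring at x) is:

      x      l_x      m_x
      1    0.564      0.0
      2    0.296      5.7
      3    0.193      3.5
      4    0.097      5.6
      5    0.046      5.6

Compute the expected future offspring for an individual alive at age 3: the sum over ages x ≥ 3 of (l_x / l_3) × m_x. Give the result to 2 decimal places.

7.65

l_3 = 0.193. Conditional survival from age 3 to x is l_x / l_3.
  x=3: (0.193/0.193) × 3.5 = 3.5000
  x=4: (0.097/0.193) × 5.6 = 2.8145
  x=5: (0.046/0.193) × 5.6 = 1.3347
Sum = 3.5000 + 2.8145 + 1.3347 = 7.6492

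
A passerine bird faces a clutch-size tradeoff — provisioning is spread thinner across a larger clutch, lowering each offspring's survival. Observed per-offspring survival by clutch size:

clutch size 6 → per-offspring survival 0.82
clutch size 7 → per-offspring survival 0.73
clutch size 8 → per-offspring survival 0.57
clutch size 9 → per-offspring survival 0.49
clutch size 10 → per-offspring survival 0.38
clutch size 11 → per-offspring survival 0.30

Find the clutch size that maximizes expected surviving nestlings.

Expected surviving nestlings = c × s(c):
  c=6: 6 × 0.82 = 4.920
  c=7: 7 × 0.73 = 5.110
  c=8: 8 × 0.57 = 4.560
  c=9: 9 × 0.49 = 4.410
  c=10: 10 × 0.38 = 3.800
  c=11: 11 × 0.30 = 3.300
Maximum at c = 7 (5.110 surviving nestlings).

7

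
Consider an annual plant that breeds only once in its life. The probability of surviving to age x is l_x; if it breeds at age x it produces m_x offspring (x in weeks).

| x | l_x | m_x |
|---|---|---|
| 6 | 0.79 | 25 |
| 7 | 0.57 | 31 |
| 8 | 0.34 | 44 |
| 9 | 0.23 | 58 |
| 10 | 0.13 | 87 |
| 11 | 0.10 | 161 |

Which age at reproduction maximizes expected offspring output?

Expected offspring if breeding at age x = l_x × m_x:
  age 6: 0.79 × 25 = 19.750
  age 7: 0.57 × 31 = 17.670
  age 8: 0.34 × 44 = 14.960
  age 9: 0.23 × 58 = 13.340
  age 10: 0.13 × 87 = 11.310
  age 11: 0.10 × 161 = 16.100
Maximum at age 6 (19.750).

6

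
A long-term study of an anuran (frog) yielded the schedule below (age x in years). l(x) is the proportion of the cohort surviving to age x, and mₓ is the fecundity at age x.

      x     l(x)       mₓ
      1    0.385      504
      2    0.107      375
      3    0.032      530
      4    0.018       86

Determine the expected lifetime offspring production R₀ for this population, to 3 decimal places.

252.673

R₀ = Σ l(x) mₓ:
  age 1: 0.385 × 504 = 194.0400
  age 2: 0.107 × 375 = 40.1250
  age 3: 0.032 × 530 = 16.9600
  age 4: 0.018 × 86 = 1.5480
R₀ = 194.0400 + 40.1250 + 16.9600 + 1.5480 = 252.6730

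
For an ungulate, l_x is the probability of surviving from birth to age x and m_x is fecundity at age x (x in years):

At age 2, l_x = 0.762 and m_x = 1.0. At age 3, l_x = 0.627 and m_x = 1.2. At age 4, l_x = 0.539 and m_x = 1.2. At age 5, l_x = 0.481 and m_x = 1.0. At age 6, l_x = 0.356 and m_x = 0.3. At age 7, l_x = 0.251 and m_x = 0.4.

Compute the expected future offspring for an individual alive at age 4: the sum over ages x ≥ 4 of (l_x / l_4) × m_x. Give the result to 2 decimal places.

l_4 = 0.539. Conditional survival from age 4 to x is l_x / l_4.
  x=4: (0.539/0.539) × 1.2 = 1.2000
  x=5: (0.481/0.539) × 1.0 = 0.8924
  x=6: (0.356/0.539) × 0.3 = 0.1981
  x=7: (0.251/0.539) × 0.4 = 0.1863
Sum = 1.2000 + 0.8924 + 0.1981 + 0.1863 = 2.4768

2.48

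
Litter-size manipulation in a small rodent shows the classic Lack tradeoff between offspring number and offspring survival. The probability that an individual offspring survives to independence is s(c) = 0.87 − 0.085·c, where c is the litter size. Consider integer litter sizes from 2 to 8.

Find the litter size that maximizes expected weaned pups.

5

Expected weaned pups = c × s(c):
  c=2: 2 × 0.700 = 1.400
  c=3: 3 × 0.615 = 1.845
  c=4: 4 × 0.530 = 2.120
  c=5: 5 × 0.445 = 2.225
  c=6: 6 × 0.360 = 2.160
  c=7: 7 × 0.275 = 1.925
  c=8: 8 × 0.190 = 1.520
Maximum at c = 5 (2.225 weaned pups).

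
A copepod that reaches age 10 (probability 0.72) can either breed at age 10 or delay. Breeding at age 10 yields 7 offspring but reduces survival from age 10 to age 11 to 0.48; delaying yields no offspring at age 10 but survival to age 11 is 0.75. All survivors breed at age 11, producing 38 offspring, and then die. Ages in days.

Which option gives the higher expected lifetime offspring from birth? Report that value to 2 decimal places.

breed at age 10: R₀ = 0.72 × (7 + 0.48 × 38) = 0.72 × 25.2400 = 18.1728
delay to age 11: R₀ = 0.72 × (0.75 × 38) = 0.72 × 28.5000 = 20.5200
Higher: delay to age 11 (20.5200).

20.52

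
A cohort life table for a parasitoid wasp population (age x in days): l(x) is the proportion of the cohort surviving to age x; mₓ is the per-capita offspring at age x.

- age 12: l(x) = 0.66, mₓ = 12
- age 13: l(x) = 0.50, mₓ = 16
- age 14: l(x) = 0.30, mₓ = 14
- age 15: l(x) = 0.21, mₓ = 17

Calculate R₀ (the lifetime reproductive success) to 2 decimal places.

R₀ = Σ l(x) mₓ:
  age 12: 0.66 × 12 = 7.9200
  age 13: 0.50 × 16 = 8.0000
  age 14: 0.30 × 14 = 4.2000
  age 15: 0.21 × 17 = 3.5700
R₀ = 7.9200 + 8.0000 + 4.2000 + 3.5700 = 23.6900

23.69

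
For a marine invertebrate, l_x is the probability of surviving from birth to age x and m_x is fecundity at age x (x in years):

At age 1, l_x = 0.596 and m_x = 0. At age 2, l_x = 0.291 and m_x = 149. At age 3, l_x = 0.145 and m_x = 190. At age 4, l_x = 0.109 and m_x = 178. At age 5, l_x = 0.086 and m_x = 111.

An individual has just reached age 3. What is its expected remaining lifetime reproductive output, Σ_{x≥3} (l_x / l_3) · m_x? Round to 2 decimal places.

389.64

l_3 = 0.145. Conditional survival from age 3 to x is l_x / l_3.
  x=3: (0.145/0.145) × 190 = 190.0000
  x=4: (0.109/0.145) × 178 = 133.8069
  x=5: (0.086/0.145) × 111 = 65.8345
Sum = 190.0000 + 133.8069 + 65.8345 = 389.6414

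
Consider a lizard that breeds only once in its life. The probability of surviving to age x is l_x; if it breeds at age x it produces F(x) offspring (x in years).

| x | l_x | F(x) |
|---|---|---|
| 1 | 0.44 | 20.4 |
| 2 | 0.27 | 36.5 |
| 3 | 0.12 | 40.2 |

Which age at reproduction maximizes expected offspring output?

Expected offspring if breeding at age x = l_x × F(x):
  age 1: 0.44 × 20.4 = 8.976
  age 2: 0.27 × 36.5 = 9.855
  age 3: 0.12 × 40.2 = 4.824
Maximum at age 2 (9.855).

2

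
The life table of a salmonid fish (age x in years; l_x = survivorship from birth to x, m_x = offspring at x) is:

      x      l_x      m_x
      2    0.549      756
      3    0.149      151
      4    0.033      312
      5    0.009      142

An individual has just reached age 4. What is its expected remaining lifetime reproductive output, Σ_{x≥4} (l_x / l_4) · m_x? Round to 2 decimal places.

350.73

l_4 = 0.033. Conditional survival from age 4 to x is l_x / l_4.
  x=4: (0.033/0.033) × 312 = 312.0000
  x=5: (0.009/0.033) × 142 = 38.7273
Sum = 312.0000 + 38.7273 = 350.7273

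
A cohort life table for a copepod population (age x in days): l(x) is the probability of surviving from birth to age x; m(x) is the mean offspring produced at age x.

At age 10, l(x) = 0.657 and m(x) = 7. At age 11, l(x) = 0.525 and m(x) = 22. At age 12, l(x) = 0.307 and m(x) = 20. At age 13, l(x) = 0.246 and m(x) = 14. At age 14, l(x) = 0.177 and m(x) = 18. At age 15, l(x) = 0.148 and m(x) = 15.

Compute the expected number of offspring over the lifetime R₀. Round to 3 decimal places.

31.139

R₀ = Σ l(x) m(x):
  age 10: 0.657 × 7 = 4.5990
  age 11: 0.525 × 22 = 11.5500
  age 12: 0.307 × 20 = 6.1400
  age 13: 0.246 × 14 = 3.4440
  age 14: 0.177 × 18 = 3.1860
  age 15: 0.148 × 15 = 2.2200
R₀ = 4.5990 + 11.5500 + 6.1400 + 3.4440 + 3.1860 + 2.2200 = 31.1390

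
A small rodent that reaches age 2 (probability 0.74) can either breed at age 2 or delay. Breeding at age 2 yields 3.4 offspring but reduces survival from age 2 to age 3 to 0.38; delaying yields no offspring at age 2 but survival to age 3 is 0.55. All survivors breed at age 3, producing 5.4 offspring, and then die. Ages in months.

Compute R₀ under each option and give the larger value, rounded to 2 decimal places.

4.03

breed at age 2: R₀ = 0.74 × (3.4 + 0.38 × 5.4) = 0.74 × 5.4520 = 4.0345
delay to age 3: R₀ = 0.74 × (0.55 × 5.4) = 0.74 × 2.9700 = 2.1978
Higher: breed at age 2 (4.0345).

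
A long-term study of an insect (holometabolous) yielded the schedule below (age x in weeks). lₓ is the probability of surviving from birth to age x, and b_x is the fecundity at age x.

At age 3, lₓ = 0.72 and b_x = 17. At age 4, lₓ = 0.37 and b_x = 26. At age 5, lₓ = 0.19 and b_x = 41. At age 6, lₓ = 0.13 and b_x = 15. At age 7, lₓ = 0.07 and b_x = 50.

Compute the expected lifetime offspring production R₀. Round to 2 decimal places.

35.10

R₀ = Σ lₓ b_x:
  age 3: 0.72 × 17 = 12.2400
  age 4: 0.37 × 26 = 9.6200
  age 5: 0.19 × 41 = 7.7900
  age 6: 0.13 × 15 = 1.9500
  age 7: 0.07 × 50 = 3.5000
R₀ = 12.2400 + 9.6200 + 7.7900 + 1.9500 + 3.5000 = 35.1000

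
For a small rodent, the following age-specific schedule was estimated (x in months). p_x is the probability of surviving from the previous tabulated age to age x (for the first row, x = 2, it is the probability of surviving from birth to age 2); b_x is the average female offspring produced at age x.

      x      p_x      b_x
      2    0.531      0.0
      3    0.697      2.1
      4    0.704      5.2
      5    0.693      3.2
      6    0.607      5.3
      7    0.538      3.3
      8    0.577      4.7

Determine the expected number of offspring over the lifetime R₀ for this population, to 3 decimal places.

3.645

Survivorship from birth: l_x = p_2·p_3·…·p_x.
  l_2 = 0.53100
  l_3 = 0.37011
  l_4 = 0.26056
  l_5 = 0.18056
  l_6 = 0.10960
  l_7 = 0.05897
  l_8 = 0.03402
R₀ = Σ l_x b_x:
  age 2: 0.53100 × 0.0 = 0.0000
  age 3: 0.37011 × 2.1 = 0.7772
  age 4: 0.26056 × 5.2 = 1.3549
  age 5: 0.18056 × 3.2 = 0.5778
  age 6: 0.10960 × 5.3 = 0.5809
  age 7: 0.05897 × 3.3 = 0.1946
  age 8: 0.03402 × 4.7 = 0.1599
R₀ = 0.0000 + 0.7772 + 1.3549 + 0.5778 + 0.5809 + 0.1946 + 0.1599 = 3.6453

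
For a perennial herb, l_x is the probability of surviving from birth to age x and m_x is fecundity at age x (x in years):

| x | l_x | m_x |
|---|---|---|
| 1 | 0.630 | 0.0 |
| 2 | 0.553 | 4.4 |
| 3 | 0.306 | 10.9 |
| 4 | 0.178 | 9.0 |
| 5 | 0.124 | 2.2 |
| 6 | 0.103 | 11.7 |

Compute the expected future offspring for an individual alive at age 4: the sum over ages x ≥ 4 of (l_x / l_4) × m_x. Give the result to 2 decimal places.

l_4 = 0.178. Conditional survival from age 4 to x is l_x / l_4.
  x=4: (0.178/0.178) × 9.0 = 9.0000
  x=5: (0.124/0.178) × 2.2 = 1.5326
  x=6: (0.103/0.178) × 11.7 = 6.7702
Sum = 9.0000 + 1.5326 + 6.7702 = 17.3028

17.30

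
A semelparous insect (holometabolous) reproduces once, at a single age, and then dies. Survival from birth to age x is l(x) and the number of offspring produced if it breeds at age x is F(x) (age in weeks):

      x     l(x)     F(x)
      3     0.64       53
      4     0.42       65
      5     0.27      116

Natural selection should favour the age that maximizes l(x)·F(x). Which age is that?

Expected offspring if breeding at age x = l(x) × F(x):
  age 3: 0.64 × 53 = 33.920
  age 4: 0.42 × 65 = 27.300
  age 5: 0.27 × 116 = 31.320
Maximum at age 3 (33.920).

3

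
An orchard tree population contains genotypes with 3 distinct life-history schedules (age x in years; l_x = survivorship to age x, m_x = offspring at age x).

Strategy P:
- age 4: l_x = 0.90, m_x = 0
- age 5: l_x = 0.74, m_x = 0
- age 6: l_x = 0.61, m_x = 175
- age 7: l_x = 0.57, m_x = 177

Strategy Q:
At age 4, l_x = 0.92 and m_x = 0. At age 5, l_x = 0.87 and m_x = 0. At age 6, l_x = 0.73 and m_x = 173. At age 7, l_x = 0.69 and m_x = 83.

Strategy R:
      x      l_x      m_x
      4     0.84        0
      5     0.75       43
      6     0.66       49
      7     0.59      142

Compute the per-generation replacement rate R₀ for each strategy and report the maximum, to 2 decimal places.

Strategy P: R₀ = 0.90×0 + 0.74×0 + 0.61×175 + 0.57×177 = 207.6400
Strategy Q: R₀ = 0.92×0 + 0.87×0 + 0.73×173 + 0.69×83 = 183.5600
Strategy R: R₀ = 0.84×0 + 0.75×43 + 0.66×49 + 0.59×142 = 148.3700
Highest R₀: strategy P with 207.6400.

207.64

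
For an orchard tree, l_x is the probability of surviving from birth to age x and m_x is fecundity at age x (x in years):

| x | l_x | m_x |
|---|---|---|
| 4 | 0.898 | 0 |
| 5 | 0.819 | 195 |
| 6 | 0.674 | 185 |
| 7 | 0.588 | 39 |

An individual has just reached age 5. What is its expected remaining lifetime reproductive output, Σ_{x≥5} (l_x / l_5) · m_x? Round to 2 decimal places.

l_5 = 0.819. Conditional survival from age 5 to x is l_x / l_5.
  x=5: (0.819/0.819) × 195 = 195.0000
  x=6: (0.674/0.819) × 185 = 152.2466
  x=7: (0.588/0.819) × 39 = 28.0000
Sum = 195.0000 + 152.2466 + 28.0000 = 375.2466

375.25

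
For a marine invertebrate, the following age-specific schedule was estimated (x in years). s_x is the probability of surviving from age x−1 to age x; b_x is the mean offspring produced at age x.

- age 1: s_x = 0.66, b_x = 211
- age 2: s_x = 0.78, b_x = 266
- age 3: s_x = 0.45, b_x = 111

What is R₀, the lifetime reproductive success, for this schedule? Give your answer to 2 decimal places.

301.91

Survivorship from birth: l_x = s_1·s_2·…·s_x.
  l_1 = 0.66000
  l_2 = 0.51480
  l_3 = 0.23166
R₀ = Σ l_x b_x:
  age 1: 0.66000 × 211 = 139.2600
  age 2: 0.51480 × 266 = 136.9368
  age 3: 0.23166 × 111 = 25.7143
R₀ = 139.2600 + 136.9368 + 25.7143 = 301.9111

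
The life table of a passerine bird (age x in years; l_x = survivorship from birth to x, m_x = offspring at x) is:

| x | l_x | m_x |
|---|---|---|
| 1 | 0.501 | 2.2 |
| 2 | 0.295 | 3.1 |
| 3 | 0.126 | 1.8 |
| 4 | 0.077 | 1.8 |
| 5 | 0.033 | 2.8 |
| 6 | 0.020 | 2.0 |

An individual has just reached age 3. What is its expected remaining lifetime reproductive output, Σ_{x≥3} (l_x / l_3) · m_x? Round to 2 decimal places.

l_3 = 0.126. Conditional survival from age 3 to x is l_x / l_3.
  x=3: (0.126/0.126) × 1.8 = 1.8000
  x=4: (0.077/0.126) × 1.8 = 1.1000
  x=5: (0.033/0.126) × 2.8 = 0.7333
  x=6: (0.020/0.126) × 2.0 = 0.3175
Sum = 1.8000 + 1.1000 + 0.7333 + 0.3175 = 3.9508

3.95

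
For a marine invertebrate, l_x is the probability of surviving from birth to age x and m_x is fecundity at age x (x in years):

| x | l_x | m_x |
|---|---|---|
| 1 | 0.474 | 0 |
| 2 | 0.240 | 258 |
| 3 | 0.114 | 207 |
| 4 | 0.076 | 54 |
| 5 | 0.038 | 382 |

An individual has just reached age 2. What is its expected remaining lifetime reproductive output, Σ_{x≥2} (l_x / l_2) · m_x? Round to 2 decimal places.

l_2 = 0.240. Conditional survival from age 2 to x is l_x / l_2.
  x=2: (0.240/0.240) × 258 = 258.0000
  x=3: (0.114/0.240) × 207 = 98.3250
  x=4: (0.076/0.240) × 54 = 17.1000
  x=5: (0.038/0.240) × 382 = 60.4833
Sum = 258.0000 + 98.3250 + 17.1000 + 60.4833 = 433.9083

433.91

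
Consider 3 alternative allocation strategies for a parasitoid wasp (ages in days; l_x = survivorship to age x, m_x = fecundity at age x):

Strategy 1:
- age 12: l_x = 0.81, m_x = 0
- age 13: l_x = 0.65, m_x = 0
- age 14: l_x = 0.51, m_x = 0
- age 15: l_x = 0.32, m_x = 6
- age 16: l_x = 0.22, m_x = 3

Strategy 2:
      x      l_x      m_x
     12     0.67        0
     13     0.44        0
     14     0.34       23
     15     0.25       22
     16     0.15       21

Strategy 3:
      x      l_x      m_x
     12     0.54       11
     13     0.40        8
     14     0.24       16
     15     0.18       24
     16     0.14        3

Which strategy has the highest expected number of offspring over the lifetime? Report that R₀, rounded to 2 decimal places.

17.72

Strategy 1: R₀ = 0.81×0 + 0.65×0 + 0.51×0 + 0.32×6 + 0.22×3 = 2.5800
Strategy 2: R₀ = 0.67×0 + 0.44×0 + 0.34×23 + 0.25×22 + 0.15×21 = 16.4700
Strategy 3: R₀ = 0.54×11 + 0.40×8 + 0.24×16 + 0.18×24 + 0.14×3 = 17.7200
Highest R₀: strategy 3 with 17.7200.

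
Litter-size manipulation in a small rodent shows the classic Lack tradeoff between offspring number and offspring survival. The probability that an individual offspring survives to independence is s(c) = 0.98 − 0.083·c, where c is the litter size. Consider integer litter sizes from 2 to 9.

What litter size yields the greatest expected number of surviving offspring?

Expected surviving offspring = c × s(c):
  c=2: 2 × 0.814 = 1.628
  c=3: 3 × 0.731 = 2.193
  c=4: 4 × 0.648 = 2.592
  c=5: 5 × 0.565 = 2.825
  c=6: 6 × 0.482 = 2.892
  c=7: 7 × 0.399 = 2.793
  c=8: 8 × 0.316 = 2.528
  c=9: 9 × 0.233 = 2.097
Maximum at c = 6 (2.892 surviving offspring).

6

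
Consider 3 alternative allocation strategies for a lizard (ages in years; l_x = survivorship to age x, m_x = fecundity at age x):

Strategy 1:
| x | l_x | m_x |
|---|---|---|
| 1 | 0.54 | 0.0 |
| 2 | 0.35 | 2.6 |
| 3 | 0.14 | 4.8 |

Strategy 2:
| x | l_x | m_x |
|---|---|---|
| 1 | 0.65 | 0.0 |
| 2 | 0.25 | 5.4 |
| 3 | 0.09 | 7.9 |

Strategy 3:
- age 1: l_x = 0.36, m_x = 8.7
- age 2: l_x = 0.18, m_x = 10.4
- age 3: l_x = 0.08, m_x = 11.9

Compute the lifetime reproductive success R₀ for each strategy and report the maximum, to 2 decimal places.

5.96

Strategy 1: R₀ = 0.54×0.0 + 0.35×2.6 + 0.14×4.8 = 1.5820
Strategy 2: R₀ = 0.65×0.0 + 0.25×5.4 + 0.09×7.9 = 2.0610
Strategy 3: R₀ = 0.36×8.7 + 0.18×10.4 + 0.08×11.9 = 5.9560
Highest R₀: strategy 3 with 5.9560.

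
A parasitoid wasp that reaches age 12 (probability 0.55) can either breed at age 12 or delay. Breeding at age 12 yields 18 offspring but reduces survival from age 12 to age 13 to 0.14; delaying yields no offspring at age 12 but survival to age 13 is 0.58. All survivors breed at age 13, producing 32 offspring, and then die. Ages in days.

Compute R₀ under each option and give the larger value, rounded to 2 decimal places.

breed at age 12: R₀ = 0.55 × (18 + 0.14 × 32) = 0.55 × 22.4800 = 12.3640
delay to age 13: R₀ = 0.55 × (0.58 × 32) = 0.55 × 18.5600 = 10.2080
Higher: breed at age 12 (12.3640).

12.36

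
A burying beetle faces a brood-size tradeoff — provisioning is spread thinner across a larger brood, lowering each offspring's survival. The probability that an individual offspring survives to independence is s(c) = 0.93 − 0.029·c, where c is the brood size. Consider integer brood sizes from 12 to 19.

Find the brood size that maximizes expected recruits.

Expected recruits = c × s(c):
  c=12: 12 × 0.582 = 6.984
  c=13: 13 × 0.553 = 7.189
  c=14: 14 × 0.524 = 7.336
  c=15: 15 × 0.495 = 7.425
  c=16: 16 × 0.466 = 7.456
  c=17: 17 × 0.437 = 7.429
  c=18: 18 × 0.408 = 7.344
  c=19: 19 × 0.379 = 7.201
Maximum at c = 16 (7.456 recruits).

16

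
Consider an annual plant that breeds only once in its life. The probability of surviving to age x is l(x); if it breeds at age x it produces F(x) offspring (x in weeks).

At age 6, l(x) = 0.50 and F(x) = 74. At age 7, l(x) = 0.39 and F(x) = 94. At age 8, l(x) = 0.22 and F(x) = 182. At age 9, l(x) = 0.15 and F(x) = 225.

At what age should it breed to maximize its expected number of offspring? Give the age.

Expected offspring if breeding at age x = l(x) × F(x):
  age 6: 0.50 × 74 = 37.000
  age 7: 0.39 × 94 = 36.660
  age 8: 0.22 × 182 = 40.040
  age 9: 0.15 × 225 = 33.750
Maximum at age 8 (40.040).

8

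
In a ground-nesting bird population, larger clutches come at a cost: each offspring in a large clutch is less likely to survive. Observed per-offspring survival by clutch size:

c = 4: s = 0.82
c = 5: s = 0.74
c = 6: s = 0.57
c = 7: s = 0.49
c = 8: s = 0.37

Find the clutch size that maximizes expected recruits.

Expected recruits = c × s(c):
  c=4: 4 × 0.82 = 3.280
  c=5: 5 × 0.74 = 3.700
  c=6: 6 × 0.57 = 3.420
  c=7: 7 × 0.49 = 3.430
  c=8: 8 × 0.37 = 2.960
Maximum at c = 5 (3.700 recruits).

5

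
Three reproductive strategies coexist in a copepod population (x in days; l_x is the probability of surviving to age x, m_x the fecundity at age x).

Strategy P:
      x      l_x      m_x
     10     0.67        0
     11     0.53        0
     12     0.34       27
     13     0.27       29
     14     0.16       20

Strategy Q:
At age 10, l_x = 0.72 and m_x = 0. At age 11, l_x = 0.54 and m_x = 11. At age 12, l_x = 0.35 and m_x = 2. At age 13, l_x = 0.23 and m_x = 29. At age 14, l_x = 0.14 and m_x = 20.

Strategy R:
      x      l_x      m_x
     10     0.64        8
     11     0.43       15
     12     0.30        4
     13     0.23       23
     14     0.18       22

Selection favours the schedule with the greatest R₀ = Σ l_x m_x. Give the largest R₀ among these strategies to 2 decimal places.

Strategy P: R₀ = 0.67×0 + 0.53×0 + 0.34×27 + 0.27×29 + 0.16×20 = 20.2100
Strategy Q: R₀ = 0.72×0 + 0.54×11 + 0.35×2 + 0.23×29 + 0.14×20 = 16.1100
Strategy R: R₀ = 0.64×8 + 0.43×15 + 0.30×4 + 0.23×23 + 0.18×22 = 22.0200
Highest R₀: strategy R with 22.0200.

22.02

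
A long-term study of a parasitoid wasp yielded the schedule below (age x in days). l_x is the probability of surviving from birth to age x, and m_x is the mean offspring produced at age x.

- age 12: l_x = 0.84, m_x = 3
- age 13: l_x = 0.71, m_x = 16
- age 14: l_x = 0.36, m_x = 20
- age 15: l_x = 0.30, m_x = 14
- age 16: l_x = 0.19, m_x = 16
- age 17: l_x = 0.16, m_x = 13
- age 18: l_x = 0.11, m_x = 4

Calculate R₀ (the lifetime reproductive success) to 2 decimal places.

30.84

R₀ = Σ l_x m_x:
  age 12: 0.84 × 3 = 2.5200
  age 13: 0.71 × 16 = 11.3600
  age 14: 0.36 × 20 = 7.2000
  age 15: 0.30 × 14 = 4.2000
  age 16: 0.19 × 16 = 3.0400
  age 17: 0.16 × 13 = 2.0800
  age 18: 0.11 × 4 = 0.4400
R₀ = 2.5200 + 11.3600 + 7.2000 + 4.2000 + 3.0400 + 2.0800 + 0.4400 = 30.8400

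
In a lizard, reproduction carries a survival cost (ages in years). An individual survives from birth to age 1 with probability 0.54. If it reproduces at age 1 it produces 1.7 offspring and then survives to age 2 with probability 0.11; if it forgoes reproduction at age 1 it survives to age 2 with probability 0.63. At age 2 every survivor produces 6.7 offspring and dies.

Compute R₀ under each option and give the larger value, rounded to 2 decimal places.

2.28

breed at age 1: R₀ = 0.54 × (1.7 + 0.11 × 6.7) = 0.54 × 2.4370 = 1.3160
delay to age 2: R₀ = 0.54 × (0.63 × 6.7) = 0.54 × 4.2210 = 2.2793
Higher: delay to age 2 (2.2793).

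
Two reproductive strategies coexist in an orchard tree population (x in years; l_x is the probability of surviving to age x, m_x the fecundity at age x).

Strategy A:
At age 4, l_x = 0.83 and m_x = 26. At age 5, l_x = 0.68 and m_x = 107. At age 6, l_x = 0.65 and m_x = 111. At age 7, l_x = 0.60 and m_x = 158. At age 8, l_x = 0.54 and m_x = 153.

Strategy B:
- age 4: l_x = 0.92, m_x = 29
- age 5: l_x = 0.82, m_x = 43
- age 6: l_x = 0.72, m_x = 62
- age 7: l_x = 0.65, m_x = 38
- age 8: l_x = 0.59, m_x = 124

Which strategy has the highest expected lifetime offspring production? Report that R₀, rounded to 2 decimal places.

343.91

Strategy A: R₀ = 0.83×26 + 0.68×107 + 0.65×111 + 0.60×158 + 0.54×153 = 343.9100
Strategy B: R₀ = 0.92×29 + 0.82×43 + 0.72×62 + 0.65×38 + 0.59×124 = 204.4400
Highest R₀: strategy A with 343.9100.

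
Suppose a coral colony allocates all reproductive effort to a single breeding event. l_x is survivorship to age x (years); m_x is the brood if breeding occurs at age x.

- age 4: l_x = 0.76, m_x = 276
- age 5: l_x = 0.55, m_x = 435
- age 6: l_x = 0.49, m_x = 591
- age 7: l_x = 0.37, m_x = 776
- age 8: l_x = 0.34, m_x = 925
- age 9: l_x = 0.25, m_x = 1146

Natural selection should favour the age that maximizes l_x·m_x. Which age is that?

8

Expected offspring if breeding at age x = l_x × m_x:
  age 4: 0.76 × 276 = 209.760
  age 5: 0.55 × 435 = 239.250
  age 6: 0.49 × 591 = 289.590
  age 7: 0.37 × 776 = 287.120
  age 8: 0.34 × 925 = 314.500
  age 9: 0.25 × 1146 = 286.500
Maximum at age 8 (314.500).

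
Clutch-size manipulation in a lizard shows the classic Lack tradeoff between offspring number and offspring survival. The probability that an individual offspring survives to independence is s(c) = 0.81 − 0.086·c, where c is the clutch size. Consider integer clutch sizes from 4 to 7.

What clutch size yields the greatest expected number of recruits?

Expected recruits = c × s(c):
  c=4: 4 × 0.466 = 1.864
  c=5: 5 × 0.380 = 1.900
  c=6: 6 × 0.294 = 1.764
  c=7: 7 × 0.208 = 1.456
Maximum at c = 5 (1.900 recruits).

5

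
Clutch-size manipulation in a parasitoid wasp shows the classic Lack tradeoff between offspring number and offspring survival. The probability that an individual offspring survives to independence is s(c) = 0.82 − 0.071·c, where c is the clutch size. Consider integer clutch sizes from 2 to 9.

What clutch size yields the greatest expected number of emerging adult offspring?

6

Expected emerging adult offspring = c × s(c):
  c=2: 2 × 0.678 = 1.356
  c=3: 3 × 0.607 = 1.821
  c=4: 4 × 0.536 = 2.144
  c=5: 5 × 0.465 = 2.325
  c=6: 6 × 0.394 = 2.364
  c=7: 7 × 0.323 = 2.261
  c=8: 8 × 0.252 = 2.016
  c=9: 9 × 0.181 = 1.629
Maximum at c = 6 (2.364 emerging adult offspring).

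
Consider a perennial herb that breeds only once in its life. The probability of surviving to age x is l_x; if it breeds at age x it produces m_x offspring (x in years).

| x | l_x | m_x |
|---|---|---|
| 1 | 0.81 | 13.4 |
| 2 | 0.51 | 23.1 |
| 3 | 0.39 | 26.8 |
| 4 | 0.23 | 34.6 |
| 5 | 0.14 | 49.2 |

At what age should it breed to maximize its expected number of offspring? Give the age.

Expected offspring if breeding at age x = l_x × m_x:
  age 1: 0.81 × 13.4 = 10.854
  age 2: 0.51 × 23.1 = 11.781
  age 3: 0.39 × 26.8 = 10.452
  age 4: 0.23 × 34.6 = 7.958
  age 5: 0.14 × 49.2 = 6.888
Maximum at age 2 (11.781).

2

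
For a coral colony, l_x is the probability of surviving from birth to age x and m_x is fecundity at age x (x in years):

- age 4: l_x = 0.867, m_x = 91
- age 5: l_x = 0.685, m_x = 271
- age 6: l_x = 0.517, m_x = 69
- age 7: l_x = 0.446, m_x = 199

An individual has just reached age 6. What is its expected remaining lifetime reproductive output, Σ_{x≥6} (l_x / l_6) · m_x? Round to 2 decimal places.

l_6 = 0.517. Conditional survival from age 6 to x is l_x / l_6.
  x=6: (0.517/0.517) × 69 = 69.0000
  x=7: (0.446/0.517) × 199 = 171.6712
Sum = 69.0000 + 171.6712 = 240.6712

240.67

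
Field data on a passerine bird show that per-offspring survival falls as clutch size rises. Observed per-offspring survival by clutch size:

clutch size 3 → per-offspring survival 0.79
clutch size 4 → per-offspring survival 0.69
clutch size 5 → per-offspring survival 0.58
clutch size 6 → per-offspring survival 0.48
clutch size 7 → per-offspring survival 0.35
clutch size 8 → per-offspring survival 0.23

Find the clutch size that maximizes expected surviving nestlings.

Expected surviving nestlings = c × s(c):
  c=3: 3 × 0.79 = 2.370
  c=4: 4 × 0.69 = 2.760
  c=5: 5 × 0.58 = 2.900
  c=6: 6 × 0.48 = 2.880
  c=7: 7 × 0.35 = 2.450
  c=8: 8 × 0.23 = 1.840
Maximum at c = 5 (2.900 surviving nestlings).

5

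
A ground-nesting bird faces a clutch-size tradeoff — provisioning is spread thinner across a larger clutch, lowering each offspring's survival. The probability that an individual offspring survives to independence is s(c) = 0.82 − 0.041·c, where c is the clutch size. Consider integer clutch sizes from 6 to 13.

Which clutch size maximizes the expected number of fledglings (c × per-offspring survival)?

Expected fledglings = c × s(c):
  c=6: 6 × 0.574 = 3.444
  c=7: 7 × 0.533 = 3.731
  c=8: 8 × 0.492 = 3.936
  c=9: 9 × 0.451 = 4.059
  c=10: 10 × 0.410 = 4.100
  c=11: 11 × 0.369 = 4.059
  c=12: 12 × 0.328 = 3.936
  c=13: 13 × 0.287 = 3.731
Maximum at c = 10 (4.100 fledglings).

10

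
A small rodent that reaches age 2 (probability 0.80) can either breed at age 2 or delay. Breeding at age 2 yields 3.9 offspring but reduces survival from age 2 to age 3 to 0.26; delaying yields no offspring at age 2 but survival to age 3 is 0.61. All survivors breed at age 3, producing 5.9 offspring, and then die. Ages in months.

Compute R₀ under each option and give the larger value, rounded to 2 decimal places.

breed at age 2: R₀ = 0.80 × (3.9 + 0.26 × 5.9) = 0.80 × 5.4340 = 4.3472
delay to age 3: R₀ = 0.80 × (0.61 × 5.9) = 0.80 × 3.5990 = 2.8792
Higher: breed at age 2 (4.3472).

4.35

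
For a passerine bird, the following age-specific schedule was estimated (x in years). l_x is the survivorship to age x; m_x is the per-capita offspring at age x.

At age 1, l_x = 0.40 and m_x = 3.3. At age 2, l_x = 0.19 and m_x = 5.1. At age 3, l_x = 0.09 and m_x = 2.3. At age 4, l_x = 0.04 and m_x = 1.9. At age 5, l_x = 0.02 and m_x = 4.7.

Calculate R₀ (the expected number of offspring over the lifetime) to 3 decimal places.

2.666

R₀ = Σ l_x m_x:
  age 1: 0.40 × 3.3 = 1.3200
  age 2: 0.19 × 5.1 = 0.9690
  age 3: 0.09 × 2.3 = 0.2070
  age 4: 0.04 × 1.9 = 0.0760
  age 5: 0.02 × 4.7 = 0.0940
R₀ = 1.3200 + 0.9690 + 0.2070 + 0.0760 + 0.0940 = 2.6660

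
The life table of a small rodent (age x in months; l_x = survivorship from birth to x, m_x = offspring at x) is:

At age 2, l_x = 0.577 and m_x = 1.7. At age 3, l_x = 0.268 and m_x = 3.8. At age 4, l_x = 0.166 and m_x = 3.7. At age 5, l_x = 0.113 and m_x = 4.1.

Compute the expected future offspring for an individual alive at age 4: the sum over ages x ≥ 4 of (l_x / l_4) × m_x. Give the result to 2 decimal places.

6.49

l_4 = 0.166. Conditional survival from age 4 to x is l_x / l_4.
  x=4: (0.166/0.166) × 3.7 = 3.7000
  x=5: (0.113/0.166) × 4.1 = 2.7910
Sum = 3.7000 + 2.7910 = 6.4910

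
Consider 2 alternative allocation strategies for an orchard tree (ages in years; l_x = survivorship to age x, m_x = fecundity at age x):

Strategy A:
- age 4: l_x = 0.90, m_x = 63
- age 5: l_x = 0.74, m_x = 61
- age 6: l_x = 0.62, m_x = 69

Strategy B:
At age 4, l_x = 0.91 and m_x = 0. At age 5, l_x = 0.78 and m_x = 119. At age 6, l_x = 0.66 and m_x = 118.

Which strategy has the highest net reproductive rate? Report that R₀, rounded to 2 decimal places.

170.70

Strategy A: R₀ = 0.90×63 + 0.74×61 + 0.62×69 = 144.6200
Strategy B: R₀ = 0.91×0 + 0.78×119 + 0.66×118 = 170.7000
Highest R₀: strategy B with 170.7000.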